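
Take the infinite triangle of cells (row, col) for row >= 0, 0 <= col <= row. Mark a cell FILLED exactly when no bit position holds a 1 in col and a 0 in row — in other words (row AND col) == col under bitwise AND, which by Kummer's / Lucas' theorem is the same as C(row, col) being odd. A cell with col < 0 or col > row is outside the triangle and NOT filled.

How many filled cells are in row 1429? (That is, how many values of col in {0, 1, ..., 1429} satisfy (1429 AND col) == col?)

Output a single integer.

Answer: 64

Derivation:
1429 in binary = 10110010101
popcount(1429) = number of 1-bits in 10110010101 = 6
A col c satisfies (1429 AND c) == c iff every set bit of c is also set in 1429; each of the 6 set bits of 1429 can independently be on or off in c.
count = 2^6 = 64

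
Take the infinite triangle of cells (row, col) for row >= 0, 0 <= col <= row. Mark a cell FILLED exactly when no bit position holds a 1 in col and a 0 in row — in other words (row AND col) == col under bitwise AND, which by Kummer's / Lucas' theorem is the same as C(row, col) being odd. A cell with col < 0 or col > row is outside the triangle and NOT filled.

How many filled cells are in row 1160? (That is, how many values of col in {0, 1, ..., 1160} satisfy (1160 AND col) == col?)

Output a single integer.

Answer: 8

Derivation:
1160 in binary = 10010001000
popcount(1160) = number of 1-bits in 10010001000 = 3
A col c satisfies (1160 AND c) == c iff every set bit of c is also set in 1160; each of the 3 set bits of 1160 can independently be on or off in c.
count = 2^3 = 8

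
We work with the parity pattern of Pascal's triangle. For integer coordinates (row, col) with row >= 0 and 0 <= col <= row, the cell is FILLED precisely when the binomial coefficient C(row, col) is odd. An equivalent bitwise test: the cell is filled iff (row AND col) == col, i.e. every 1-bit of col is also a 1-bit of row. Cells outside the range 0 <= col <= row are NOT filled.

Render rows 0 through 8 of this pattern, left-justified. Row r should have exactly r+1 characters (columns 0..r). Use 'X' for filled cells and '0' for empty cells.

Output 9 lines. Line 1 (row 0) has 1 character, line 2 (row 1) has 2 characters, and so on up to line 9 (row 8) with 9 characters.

r0=0: X
r1=1: XX
r2=10: X0X
r3=11: XXXX
r4=100: X000X
r5=101: XX00XX
r6=110: X0X0X0X
r7=111: XXXXXXXX
r8=1000: X0000000X

Answer: X
XX
X0X
XXXX
X000X
XX00XX
X0X0X0X
XXXXXXXX
X0000000X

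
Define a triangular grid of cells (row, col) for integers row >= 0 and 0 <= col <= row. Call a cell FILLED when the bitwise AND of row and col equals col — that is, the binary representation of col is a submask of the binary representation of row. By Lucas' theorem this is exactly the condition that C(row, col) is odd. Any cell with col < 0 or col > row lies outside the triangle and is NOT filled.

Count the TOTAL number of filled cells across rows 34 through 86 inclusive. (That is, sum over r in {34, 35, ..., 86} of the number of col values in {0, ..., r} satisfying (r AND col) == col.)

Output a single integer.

Answer: 718

Derivation:
r34=100010 pc2: +4 =4
r35=100011 pc3: +8 =12
r36=100100 pc2: +4 =16
r37=100101 pc3: +8 =24
r38=100110 pc3: +8 =32
r39=100111 pc4: +16 =48
r40=101000 pc2: +4 =52
r41=101001 pc3: +8 =60
r42=101010 pc3: +8 =68
r43=101011 pc4: +16 =84
r44=101100 pc3: +8 =92
r45=101101 pc4: +16 =108
r46=101110 pc4: +16 =124
r47=101111 pc5: +32 =156
r48=110000 pc2: +4 =160
r49=110001 pc3: +8 =168
r50=110010 pc3: +8 =176
r51=110011 pc4: +16 =192
r52=110100 pc3: +8 =200
r53=110101 pc4: +16 =216
r54=110110 pc4: +16 =232
r55=110111 pc5: +32 =264
r56=111000 pc3: +8 =272
r57=111001 pc4: +16 =288
r58=111010 pc4: +16 =304
r59=111011 pc5: +32 =336
r60=111100 pc4: +16 =352
r61=111101 pc5: +32 =384
r62=111110 pc5: +32 =416
r63=111111 pc6: +64 =480
r64=1000000 pc1: +2 =482
r65=1000001 pc2: +4 =486
r66=1000010 pc2: +4 =490
r67=1000011 pc3: +8 =498
r68=1000100 pc2: +4 =502
r69=1000101 pc3: +8 =510
r70=1000110 pc3: +8 =518
r71=1000111 pc4: +16 =534
r72=1001000 pc2: +4 =538
r73=1001001 pc3: +8 =546
r74=1001010 pc3: +8 =554
r75=1001011 pc4: +16 =570
r76=1001100 pc3: +8 =578
r77=1001101 pc4: +16 =594
r78=1001110 pc4: +16 =610
r79=1001111 pc5: +32 =642
r80=1010000 pc2: +4 =646
r81=1010001 pc3: +8 =654
r82=1010010 pc3: +8 =662
r83=1010011 pc4: +16 =678
r84=1010100 pc3: +8 =686
r85=1010101 pc4: +16 =702
r86=1010110 pc4: +16 =718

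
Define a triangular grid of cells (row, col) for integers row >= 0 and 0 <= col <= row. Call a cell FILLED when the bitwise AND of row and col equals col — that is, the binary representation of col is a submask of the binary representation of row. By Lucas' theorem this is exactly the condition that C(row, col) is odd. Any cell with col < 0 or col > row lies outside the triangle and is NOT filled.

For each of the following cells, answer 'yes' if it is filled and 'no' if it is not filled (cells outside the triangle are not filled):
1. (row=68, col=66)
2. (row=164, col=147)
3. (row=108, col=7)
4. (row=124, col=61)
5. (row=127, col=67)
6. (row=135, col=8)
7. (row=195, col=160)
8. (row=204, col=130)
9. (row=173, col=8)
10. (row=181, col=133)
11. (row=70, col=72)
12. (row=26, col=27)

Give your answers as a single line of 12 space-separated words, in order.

(68,66): row=0b1000100, col=0b1000010, row AND col = 0b1000000 = 64; 64 != 66 -> empty
(164,147): row=0b10100100, col=0b10010011, row AND col = 0b10000000 = 128; 128 != 147 -> empty
(108,7): row=0b1101100, col=0b111, row AND col = 0b100 = 4; 4 != 7 -> empty
(124,61): row=0b1111100, col=0b111101, row AND col = 0b111100 = 60; 60 != 61 -> empty
(127,67): row=0b1111111, col=0b1000011, row AND col = 0b1000011 = 67; 67 == 67 -> filled
(135,8): row=0b10000111, col=0b1000, row AND col = 0b0 = 0; 0 != 8 -> empty
(195,160): row=0b11000011, col=0b10100000, row AND col = 0b10000000 = 128; 128 != 160 -> empty
(204,130): row=0b11001100, col=0b10000010, row AND col = 0b10000000 = 128; 128 != 130 -> empty
(173,8): row=0b10101101, col=0b1000, row AND col = 0b1000 = 8; 8 == 8 -> filled
(181,133): row=0b10110101, col=0b10000101, row AND col = 0b10000101 = 133; 133 == 133 -> filled
(70,72): col outside [0, 70] -> not filled
(26,27): col outside [0, 26] -> not filled

Answer: no no no no yes no no no yes yes no no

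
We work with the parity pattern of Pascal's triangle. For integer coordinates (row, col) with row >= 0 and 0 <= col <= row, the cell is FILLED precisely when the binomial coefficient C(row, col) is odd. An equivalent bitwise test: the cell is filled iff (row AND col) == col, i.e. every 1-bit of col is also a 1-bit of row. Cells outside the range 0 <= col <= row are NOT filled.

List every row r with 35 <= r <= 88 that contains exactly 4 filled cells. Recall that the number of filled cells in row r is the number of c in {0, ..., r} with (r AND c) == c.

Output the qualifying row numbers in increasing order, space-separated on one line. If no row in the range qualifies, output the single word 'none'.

Answer: 36 40 48 65 66 68 72 80

Derivation:
Row r has 2^popcount(r) filled cells, so we need popcount(r) = log2(4) = 2.
Scan r = 35..88 and keep those with exactly 2 one-bits:
r=35=100011 popcount=3 -> skip
r=36=100100 popcount=2 -> KEEP
r=37=100101 popcount=3 -> skip
r=38=100110 popcount=3 -> skip
r=39=100111 popcount=4 -> skip
r=40=101000 popcount=2 -> KEEP
r=41=101001 popcount=3 -> skip
r=42=101010 popcount=3 -> skip
r=43=101011 popcount=4 -> skip
r=44=101100 popcount=3 -> skip
r=45=101101 popcount=4 -> skip
r=46=101110 popcount=4 -> skip
r=47=101111 popcount=5 -> skip
r=48=110000 popcount=2 -> KEEP
r=49=110001 popcount=3 -> skip
r=50=110010 popcount=3 -> skip
r=51=110011 popcount=4 -> skip
r=52=110100 popcount=3 -> skip
r=53=110101 popcount=4 -> skip
r=54=110110 popcount=4 -> skip
r=55=110111 popcount=5 -> skip
r=56=111000 popcount=3 -> skip
r=57=111001 popcount=4 -> skip
r=58=111010 popcount=4 -> skip
r=59=111011 popcount=5 -> skip
r=60=111100 popcount=4 -> skip
r=61=111101 popcount=5 -> skip
r=62=111110 popcount=5 -> skip
r=63=111111 popcount=6 -> skip
r=64=1000000 popcount=1 -> skip
r=65=1000001 popcount=2 -> KEEP
r=66=1000010 popcount=2 -> KEEP
r=67=1000011 popcount=3 -> skip
r=68=1000100 popcount=2 -> KEEP
r=69=1000101 popcount=3 -> skip
r=70=1000110 popcount=3 -> skip
r=71=1000111 popcount=4 -> skip
r=72=1001000 popcount=2 -> KEEP
r=73=1001001 popcount=3 -> skip
r=74=1001010 popcount=3 -> skip
r=75=1001011 popcount=4 -> skip
r=76=1001100 popcount=3 -> skip
r=77=1001101 popcount=4 -> skip
r=78=1001110 popcount=4 -> skip
r=79=1001111 popcount=5 -> skip
r=80=1010000 popcount=2 -> KEEP
r=81=1010001 popcount=3 -> skip
r=82=1010010 popcount=3 -> skip
r=83=1010011 popcount=4 -> skip
r=84=1010100 popcount=3 -> skip
r=85=1010101 popcount=4 -> skip
r=86=1010110 popcount=4 -> skip
r=87=1010111 popcount=5 -> skip
r=88=1011000 popcount=3 -> skip
Kept rows: 36 40 48 65 66 68 72 80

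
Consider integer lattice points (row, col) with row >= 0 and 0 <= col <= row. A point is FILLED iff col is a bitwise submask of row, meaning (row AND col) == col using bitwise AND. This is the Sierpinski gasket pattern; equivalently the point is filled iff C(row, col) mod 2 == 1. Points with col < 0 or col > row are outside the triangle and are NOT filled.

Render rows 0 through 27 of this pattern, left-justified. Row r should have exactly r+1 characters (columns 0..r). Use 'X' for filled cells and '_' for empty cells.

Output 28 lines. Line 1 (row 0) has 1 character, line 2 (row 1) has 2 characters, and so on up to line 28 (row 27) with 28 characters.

r0=0: X
r1=1: XX
r2=10: X_X
r3=11: XXXX
r4=100: X___X
r5=101: XX__XX
r6=110: X_X_X_X
r7=111: XXXXXXXX
r8=1000: X_______X
r9=1001: XX______XX
r10=1010: X_X_____X_X
r11=1011: XXXX____XXXX
r12=1100: X___X___X___X
r13=1101: XX__XX__XX__XX
r14=1110: X_X_X_X_X_X_X_X
r15=1111: XXXXXXXXXXXXXXXX
r16=10000: X_______________X
r17=10001: XX______________XX
r18=10010: X_X_____________X_X
r19=10011: XXXX____________XXXX
r20=10100: X___X___________X___X
r21=10101: XX__XX__________XX__XX
r22=10110: X_X_X_X_________X_X_X_X
r23=10111: XXXXXXXX________XXXXXXXX
r24=11000: X_______X_______X_______X
r25=11001: XX______XX______XX______XX
r26=11010: X_X_____X_X_____X_X_____X_X
r27=11011: XXXX____XXXX____XXXX____XXXX

Answer: X
XX
X_X
XXXX
X___X
XX__XX
X_X_X_X
XXXXXXXX
X_______X
XX______XX
X_X_____X_X
XXXX____XXXX
X___X___X___X
XX__XX__XX__XX
X_X_X_X_X_X_X_X
XXXXXXXXXXXXXXXX
X_______________X
XX______________XX
X_X_____________X_X
XXXX____________XXXX
X___X___________X___X
XX__XX__________XX__XX
X_X_X_X_________X_X_X_X
XXXXXXXX________XXXXXXXX
X_______X_______X_______X
XX______XX______XX______XX
X_X_____X_X_____X_X_____X_X
XXXX____XXXX____XXXX____XXXX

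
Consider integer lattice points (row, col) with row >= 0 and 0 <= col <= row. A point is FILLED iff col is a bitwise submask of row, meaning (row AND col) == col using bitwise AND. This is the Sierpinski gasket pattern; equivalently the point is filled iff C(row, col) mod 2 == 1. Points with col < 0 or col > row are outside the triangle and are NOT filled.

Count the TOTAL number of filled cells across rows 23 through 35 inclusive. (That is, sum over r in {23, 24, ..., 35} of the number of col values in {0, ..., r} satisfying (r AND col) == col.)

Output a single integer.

Answer: 142

Derivation:
r23=10111 pc4: +16 =16
r24=11000 pc2: +4 =20
r25=11001 pc3: +8 =28
r26=11010 pc3: +8 =36
r27=11011 pc4: +16 =52
r28=11100 pc3: +8 =60
r29=11101 pc4: +16 =76
r30=11110 pc4: +16 =92
r31=11111 pc5: +32 =124
r32=100000 pc1: +2 =126
r33=100001 pc2: +4 =130
r34=100010 pc2: +4 =134
r35=100011 pc3: +8 =142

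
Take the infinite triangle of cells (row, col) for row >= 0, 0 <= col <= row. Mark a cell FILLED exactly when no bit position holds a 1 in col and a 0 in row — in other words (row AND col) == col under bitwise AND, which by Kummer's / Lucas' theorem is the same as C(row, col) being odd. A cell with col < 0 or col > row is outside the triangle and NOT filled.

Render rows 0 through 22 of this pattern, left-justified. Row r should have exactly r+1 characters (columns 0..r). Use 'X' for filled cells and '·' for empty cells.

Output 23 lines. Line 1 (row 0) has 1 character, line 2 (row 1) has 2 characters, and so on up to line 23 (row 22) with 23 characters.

r0=0: X
r1=1: XX
r2=10: X·X
r3=11: XXXX
r4=100: X···X
r5=101: XX··XX
r6=110: X·X·X·X
r7=111: XXXXXXXX
r8=1000: X·······X
r9=1001: XX······XX
r10=1010: X·X·····X·X
r11=1011: XXXX····XXXX
r12=1100: X···X···X···X
r13=1101: XX··XX··XX··XX
r14=1110: X·X·X·X·X·X·X·X
r15=1111: XXXXXXXXXXXXXXXX
r16=10000: X···············X
r17=10001: XX··············XX
r18=10010: X·X·············X·X
r19=10011: XXXX············XXXX
r20=10100: X···X···········X···X
r21=10101: XX··XX··········XX··XX
r22=10110: X·X·X·X·········X·X·X·X

Answer: X
XX
X·X
XXXX
X···X
XX··XX
X·X·X·X
XXXXXXXX
X·······X
XX······XX
X·X·····X·X
XXXX····XXXX
X···X···X···X
XX··XX··XX··XX
X·X·X·X·X·X·X·X
XXXXXXXXXXXXXXXX
X···············X
XX··············XX
X·X·············X·X
XXXX············XXXX
X···X···········X···X
XX··XX··········XX··XX
X·X·X·X·········X·X·X·X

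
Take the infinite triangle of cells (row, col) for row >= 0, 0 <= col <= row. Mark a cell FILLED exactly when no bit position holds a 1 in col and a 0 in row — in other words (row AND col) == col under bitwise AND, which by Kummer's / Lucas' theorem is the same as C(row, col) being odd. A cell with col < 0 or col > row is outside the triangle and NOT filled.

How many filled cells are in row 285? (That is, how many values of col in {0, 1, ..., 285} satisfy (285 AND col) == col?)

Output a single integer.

Answer: 32

Derivation:
285 in binary = 100011101
popcount(285) = number of 1-bits in 100011101 = 5
A col c satisfies (285 AND c) == c iff every set bit of c is also set in 285; each of the 5 set bits of 285 can independently be on or off in c.
count = 2^5 = 32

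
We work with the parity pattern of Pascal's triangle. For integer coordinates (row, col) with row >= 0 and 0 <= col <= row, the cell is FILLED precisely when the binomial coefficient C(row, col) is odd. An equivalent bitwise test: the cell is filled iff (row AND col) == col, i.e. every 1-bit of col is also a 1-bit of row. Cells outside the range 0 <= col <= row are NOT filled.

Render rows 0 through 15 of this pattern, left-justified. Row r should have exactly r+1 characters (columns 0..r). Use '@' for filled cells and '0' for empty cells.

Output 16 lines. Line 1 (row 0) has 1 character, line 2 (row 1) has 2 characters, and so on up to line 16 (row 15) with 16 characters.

Answer: @
@@
@0@
@@@@
@000@
@@00@@
@0@0@0@
@@@@@@@@
@0000000@
@@000000@@
@0@00000@0@
@@@@0000@@@@
@000@000@000@
@@00@@00@@00@@
@0@0@0@0@0@0@0@
@@@@@@@@@@@@@@@@

Derivation:
r0=0: @
r1=1: @@
r2=10: @0@
r3=11: @@@@
r4=100: @000@
r5=101: @@00@@
r6=110: @0@0@0@
r7=111: @@@@@@@@
r8=1000: @0000000@
r9=1001: @@000000@@
r10=1010: @0@00000@0@
r11=1011: @@@@0000@@@@
r12=1100: @000@000@000@
r13=1101: @@00@@00@@00@@
r14=1110: @0@0@0@0@0@0@0@
r15=1111: @@@@@@@@@@@@@@@@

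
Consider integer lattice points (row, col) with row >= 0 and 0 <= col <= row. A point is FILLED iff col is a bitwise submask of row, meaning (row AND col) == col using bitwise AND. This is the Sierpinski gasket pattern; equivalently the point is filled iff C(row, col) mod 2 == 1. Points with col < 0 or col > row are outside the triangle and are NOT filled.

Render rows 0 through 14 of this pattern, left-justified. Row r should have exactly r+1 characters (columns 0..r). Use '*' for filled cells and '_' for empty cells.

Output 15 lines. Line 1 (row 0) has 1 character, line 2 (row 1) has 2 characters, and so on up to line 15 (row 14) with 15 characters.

Answer: *
**
*_*
****
*___*
**__**
*_*_*_*
********
*_______*
**______**
*_*_____*_*
****____****
*___*___*___*
**__**__**__**
*_*_*_*_*_*_*_*

Derivation:
r0=0: *
r1=1: **
r2=10: *_*
r3=11: ****
r4=100: *___*
r5=101: **__**
r6=110: *_*_*_*
r7=111: ********
r8=1000: *_______*
r9=1001: **______**
r10=1010: *_*_____*_*
r11=1011: ****____****
r12=1100: *___*___*___*
r13=1101: **__**__**__**
r14=1110: *_*_*_*_*_*_*_*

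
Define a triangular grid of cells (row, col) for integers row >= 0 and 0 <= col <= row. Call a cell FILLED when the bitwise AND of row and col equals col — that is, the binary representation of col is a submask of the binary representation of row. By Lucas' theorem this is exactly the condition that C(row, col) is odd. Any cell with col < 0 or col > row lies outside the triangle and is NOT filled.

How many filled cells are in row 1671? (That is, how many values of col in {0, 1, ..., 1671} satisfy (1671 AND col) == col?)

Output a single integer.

Answer: 64

Derivation:
1671 in binary = 11010000111
popcount(1671) = number of 1-bits in 11010000111 = 6
A col c satisfies (1671 AND c) == c iff every set bit of c is also set in 1671; each of the 6 set bits of 1671 can independently be on or off in c.
count = 2^6 = 64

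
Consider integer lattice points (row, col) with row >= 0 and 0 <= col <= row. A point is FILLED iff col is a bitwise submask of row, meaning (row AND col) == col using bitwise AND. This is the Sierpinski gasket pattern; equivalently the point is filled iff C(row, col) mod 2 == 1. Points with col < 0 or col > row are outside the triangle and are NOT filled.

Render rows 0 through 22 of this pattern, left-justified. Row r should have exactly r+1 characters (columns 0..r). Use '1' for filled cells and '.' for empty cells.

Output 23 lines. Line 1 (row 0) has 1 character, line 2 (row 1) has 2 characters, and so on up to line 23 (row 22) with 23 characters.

r0=0: 1
r1=1: 11
r2=10: 1.1
r3=11: 1111
r4=100: 1...1
r5=101: 11..11
r6=110: 1.1.1.1
r7=111: 11111111
r8=1000: 1.......1
r9=1001: 11......11
r10=1010: 1.1.....1.1
r11=1011: 1111....1111
r12=1100: 1...1...1...1
r13=1101: 11..11..11..11
r14=1110: 1.1.1.1.1.1.1.1
r15=1111: 1111111111111111
r16=10000: 1...............1
r17=10001: 11..............11
r18=10010: 1.1.............1.1
r19=10011: 1111............1111
r20=10100: 1...1...........1...1
r21=10101: 11..11..........11..11
r22=10110: 1.1.1.1.........1.1.1.1

Answer: 1
11
1.1
1111
1...1
11..11
1.1.1.1
11111111
1.......1
11......11
1.1.....1.1
1111....1111
1...1...1...1
11..11..11..11
1.1.1.1.1.1.1.1
1111111111111111
1...............1
11..............11
1.1.............1.1
1111............1111
1...1...........1...1
11..11..........11..11
1.1.1.1.........1.1.1.1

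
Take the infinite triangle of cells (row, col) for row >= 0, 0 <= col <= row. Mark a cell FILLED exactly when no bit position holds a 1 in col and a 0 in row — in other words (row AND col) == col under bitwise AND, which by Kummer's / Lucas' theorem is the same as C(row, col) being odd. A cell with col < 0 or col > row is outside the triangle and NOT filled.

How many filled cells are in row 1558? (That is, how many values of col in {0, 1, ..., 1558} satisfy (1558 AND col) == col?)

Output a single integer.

Answer: 32

Derivation:
1558 in binary = 11000010110
popcount(1558) = number of 1-bits in 11000010110 = 5
A col c satisfies (1558 AND c) == c iff every set bit of c is also set in 1558; each of the 5 set bits of 1558 can independently be on or off in c.
count = 2^5 = 32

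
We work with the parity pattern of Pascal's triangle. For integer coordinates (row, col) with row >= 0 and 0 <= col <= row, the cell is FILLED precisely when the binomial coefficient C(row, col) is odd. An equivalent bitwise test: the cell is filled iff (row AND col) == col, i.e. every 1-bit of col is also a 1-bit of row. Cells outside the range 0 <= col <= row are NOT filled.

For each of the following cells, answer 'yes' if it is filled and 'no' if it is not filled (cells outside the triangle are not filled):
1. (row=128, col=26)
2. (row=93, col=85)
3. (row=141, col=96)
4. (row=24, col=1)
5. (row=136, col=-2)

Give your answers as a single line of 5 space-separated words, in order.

Answer: no yes no no no

Derivation:
(128,26): row=0b10000000, col=0b11010, row AND col = 0b0 = 0; 0 != 26 -> empty
(93,85): row=0b1011101, col=0b1010101, row AND col = 0b1010101 = 85; 85 == 85 -> filled
(141,96): row=0b10001101, col=0b1100000, row AND col = 0b0 = 0; 0 != 96 -> empty
(24,1): row=0b11000, col=0b1, row AND col = 0b0 = 0; 0 != 1 -> empty
(136,-2): col outside [0, 136] -> not filled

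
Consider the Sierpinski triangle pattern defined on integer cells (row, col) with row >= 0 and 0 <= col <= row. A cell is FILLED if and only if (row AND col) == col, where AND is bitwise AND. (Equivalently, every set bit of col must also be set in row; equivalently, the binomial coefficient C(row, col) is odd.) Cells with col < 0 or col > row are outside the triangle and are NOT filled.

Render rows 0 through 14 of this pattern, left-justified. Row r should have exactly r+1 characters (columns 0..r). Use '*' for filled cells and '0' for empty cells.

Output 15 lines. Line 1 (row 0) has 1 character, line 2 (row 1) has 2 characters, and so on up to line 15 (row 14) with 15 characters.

r0=0: *
r1=1: **
r2=10: *0*
r3=11: ****
r4=100: *000*
r5=101: **00**
r6=110: *0*0*0*
r7=111: ********
r8=1000: *0000000*
r9=1001: **000000**
r10=1010: *0*00000*0*
r11=1011: ****0000****
r12=1100: *000*000*000*
r13=1101: **00**00**00**
r14=1110: *0*0*0*0*0*0*0*

Answer: *
**
*0*
****
*000*
**00**
*0*0*0*
********
*0000000*
**000000**
*0*00000*0*
****0000****
*000*000*000*
**00**00**00**
*0*0*0*0*0*0*0*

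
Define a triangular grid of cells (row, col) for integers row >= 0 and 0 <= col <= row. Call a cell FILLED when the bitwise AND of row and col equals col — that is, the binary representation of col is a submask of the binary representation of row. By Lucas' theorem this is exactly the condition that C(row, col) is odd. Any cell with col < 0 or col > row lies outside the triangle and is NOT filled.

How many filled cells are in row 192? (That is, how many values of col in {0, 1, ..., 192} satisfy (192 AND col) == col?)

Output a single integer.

192 in binary = 11000000
popcount(192) = number of 1-bits in 11000000 = 2
A col c satisfies (192 AND c) == c iff every set bit of c is also set in 192; each of the 2 set bits of 192 can independently be on or off in c.
count = 2^2 = 4

Answer: 4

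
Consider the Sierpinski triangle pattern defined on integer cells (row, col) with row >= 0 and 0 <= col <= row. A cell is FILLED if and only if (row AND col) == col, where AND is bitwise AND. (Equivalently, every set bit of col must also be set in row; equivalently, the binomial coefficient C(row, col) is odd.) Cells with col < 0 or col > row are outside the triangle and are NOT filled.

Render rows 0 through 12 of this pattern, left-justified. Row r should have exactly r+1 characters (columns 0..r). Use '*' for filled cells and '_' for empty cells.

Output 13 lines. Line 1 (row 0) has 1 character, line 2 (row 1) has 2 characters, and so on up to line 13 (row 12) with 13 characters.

Answer: *
**
*_*
****
*___*
**__**
*_*_*_*
********
*_______*
**______**
*_*_____*_*
****____****
*___*___*___*

Derivation:
r0=0: *
r1=1: **
r2=10: *_*
r3=11: ****
r4=100: *___*
r5=101: **__**
r6=110: *_*_*_*
r7=111: ********
r8=1000: *_______*
r9=1001: **______**
r10=1010: *_*_____*_*
r11=1011: ****____****
r12=1100: *___*___*___*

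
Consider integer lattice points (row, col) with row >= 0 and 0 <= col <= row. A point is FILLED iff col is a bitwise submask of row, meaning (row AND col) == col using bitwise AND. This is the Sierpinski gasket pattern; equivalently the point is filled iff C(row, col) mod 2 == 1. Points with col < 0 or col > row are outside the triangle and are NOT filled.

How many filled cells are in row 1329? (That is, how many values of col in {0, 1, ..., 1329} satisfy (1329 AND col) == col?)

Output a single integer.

Answer: 32

Derivation:
1329 in binary = 10100110001
popcount(1329) = number of 1-bits in 10100110001 = 5
A col c satisfies (1329 AND c) == c iff every set bit of c is also set in 1329; each of the 5 set bits of 1329 can independently be on or off in c.
count = 2^5 = 32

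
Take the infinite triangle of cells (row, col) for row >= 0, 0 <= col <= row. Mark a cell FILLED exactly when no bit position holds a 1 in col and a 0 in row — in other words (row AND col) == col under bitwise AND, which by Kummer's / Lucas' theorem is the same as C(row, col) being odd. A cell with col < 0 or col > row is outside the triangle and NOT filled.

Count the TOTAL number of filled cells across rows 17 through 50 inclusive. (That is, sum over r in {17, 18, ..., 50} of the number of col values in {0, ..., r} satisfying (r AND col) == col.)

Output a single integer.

r17=10001 pc2: +4 =4
r18=10010 pc2: +4 =8
r19=10011 pc3: +8 =16
r20=10100 pc2: +4 =20
r21=10101 pc3: +8 =28
r22=10110 pc3: +8 =36
r23=10111 pc4: +16 =52
r24=11000 pc2: +4 =56
r25=11001 pc3: +8 =64
r26=11010 pc3: +8 =72
r27=11011 pc4: +16 =88
r28=11100 pc3: +8 =96
r29=11101 pc4: +16 =112
r30=11110 pc4: +16 =128
r31=11111 pc5: +32 =160
r32=100000 pc1: +2 =162
r33=100001 pc2: +4 =166
r34=100010 pc2: +4 =170
r35=100011 pc3: +8 =178
r36=100100 pc2: +4 =182
r37=100101 pc3: +8 =190
r38=100110 pc3: +8 =198
r39=100111 pc4: +16 =214
r40=101000 pc2: +4 =218
r41=101001 pc3: +8 =226
r42=101010 pc3: +8 =234
r43=101011 pc4: +16 =250
r44=101100 pc3: +8 =258
r45=101101 pc4: +16 =274
r46=101110 pc4: +16 =290
r47=101111 pc5: +32 =322
r48=110000 pc2: +4 =326
r49=110001 pc3: +8 =334
r50=110010 pc3: +8 =342

Answer: 342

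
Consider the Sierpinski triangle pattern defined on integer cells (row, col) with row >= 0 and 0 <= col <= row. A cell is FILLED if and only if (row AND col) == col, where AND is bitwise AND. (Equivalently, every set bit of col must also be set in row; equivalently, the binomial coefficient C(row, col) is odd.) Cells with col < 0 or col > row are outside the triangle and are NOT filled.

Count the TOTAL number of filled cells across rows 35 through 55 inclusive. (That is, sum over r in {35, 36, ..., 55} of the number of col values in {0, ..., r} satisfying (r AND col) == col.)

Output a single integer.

r35=100011 pc3: +8 =8
r36=100100 pc2: +4 =12
r37=100101 pc3: +8 =20
r38=100110 pc3: +8 =28
r39=100111 pc4: +16 =44
r40=101000 pc2: +4 =48
r41=101001 pc3: +8 =56
r42=101010 pc3: +8 =64
r43=101011 pc4: +16 =80
r44=101100 pc3: +8 =88
r45=101101 pc4: +16 =104
r46=101110 pc4: +16 =120
r47=101111 pc5: +32 =152
r48=110000 pc2: +4 =156
r49=110001 pc3: +8 =164
r50=110010 pc3: +8 =172
r51=110011 pc4: +16 =188
r52=110100 pc3: +8 =196
r53=110101 pc4: +16 =212
r54=110110 pc4: +16 =228
r55=110111 pc5: +32 =260

Answer: 260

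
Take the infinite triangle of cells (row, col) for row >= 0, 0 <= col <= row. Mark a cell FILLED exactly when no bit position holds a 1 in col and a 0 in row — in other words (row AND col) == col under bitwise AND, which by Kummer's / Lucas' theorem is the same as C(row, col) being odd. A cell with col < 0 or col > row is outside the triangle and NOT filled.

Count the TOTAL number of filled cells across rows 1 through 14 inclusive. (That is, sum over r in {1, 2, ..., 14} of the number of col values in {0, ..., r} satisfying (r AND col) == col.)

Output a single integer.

r1=1 pc1: +2 =2
r2=10 pc1: +2 =4
r3=11 pc2: +4 =8
r4=100 pc1: +2 =10
r5=101 pc2: +4 =14
r6=110 pc2: +4 =18
r7=111 pc3: +8 =26
r8=1000 pc1: +2 =28
r9=1001 pc2: +4 =32
r10=1010 pc2: +4 =36
r11=1011 pc3: +8 =44
r12=1100 pc2: +4 =48
r13=1101 pc3: +8 =56
r14=1110 pc3: +8 =64

Answer: 64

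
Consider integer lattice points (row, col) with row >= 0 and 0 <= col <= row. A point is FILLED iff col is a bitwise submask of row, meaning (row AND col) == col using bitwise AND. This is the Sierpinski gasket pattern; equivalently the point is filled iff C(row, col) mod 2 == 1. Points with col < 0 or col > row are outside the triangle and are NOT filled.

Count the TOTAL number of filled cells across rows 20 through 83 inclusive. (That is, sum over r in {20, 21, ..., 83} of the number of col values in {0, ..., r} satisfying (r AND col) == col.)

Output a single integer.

r20=10100 pc2: +4 =4
r21=10101 pc3: +8 =12
r22=10110 pc3: +8 =20
r23=10111 pc4: +16 =36
r24=11000 pc2: +4 =40
r25=11001 pc3: +8 =48
r26=11010 pc3: +8 =56
r27=11011 pc4: +16 =72
r28=11100 pc3: +8 =80
r29=11101 pc4: +16 =96
r30=11110 pc4: +16 =112
r31=11111 pc5: +32 =144
r32=100000 pc1: +2 =146
r33=100001 pc2: +4 =150
r34=100010 pc2: +4 =154
r35=100011 pc3: +8 =162
r36=100100 pc2: +4 =166
r37=100101 pc3: +8 =174
r38=100110 pc3: +8 =182
r39=100111 pc4: +16 =198
r40=101000 pc2: +4 =202
r41=101001 pc3: +8 =210
r42=101010 pc3: +8 =218
r43=101011 pc4: +16 =234
r44=101100 pc3: +8 =242
r45=101101 pc4: +16 =258
r46=101110 pc4: +16 =274
r47=101111 pc5: +32 =306
r48=110000 pc2: +4 =310
r49=110001 pc3: +8 =318
r50=110010 pc3: +8 =326
r51=110011 pc4: +16 =342
r52=110100 pc3: +8 =350
r53=110101 pc4: +16 =366
r54=110110 pc4: +16 =382
r55=110111 pc5: +32 =414
r56=111000 pc3: +8 =422
r57=111001 pc4: +16 =438
r58=111010 pc4: +16 =454
r59=111011 pc5: +32 =486
r60=111100 pc4: +16 =502
r61=111101 pc5: +32 =534
r62=111110 pc5: +32 =566
r63=111111 pc6: +64 =630
r64=1000000 pc1: +2 =632
r65=1000001 pc2: +4 =636
r66=1000010 pc2: +4 =640
r67=1000011 pc3: +8 =648
r68=1000100 pc2: +4 =652
r69=1000101 pc3: +8 =660
r70=1000110 pc3: +8 =668
r71=1000111 pc4: +16 =684
r72=1001000 pc2: +4 =688
r73=1001001 pc3: +8 =696
r74=1001010 pc3: +8 =704
r75=1001011 pc4: +16 =720
r76=1001100 pc3: +8 =728
r77=1001101 pc4: +16 =744
r78=1001110 pc4: +16 =760
r79=1001111 pc5: +32 =792
r80=1010000 pc2: +4 =796
r81=1010001 pc3: +8 =804
r82=1010010 pc3: +8 =812
r83=1010011 pc4: +16 =828

Answer: 828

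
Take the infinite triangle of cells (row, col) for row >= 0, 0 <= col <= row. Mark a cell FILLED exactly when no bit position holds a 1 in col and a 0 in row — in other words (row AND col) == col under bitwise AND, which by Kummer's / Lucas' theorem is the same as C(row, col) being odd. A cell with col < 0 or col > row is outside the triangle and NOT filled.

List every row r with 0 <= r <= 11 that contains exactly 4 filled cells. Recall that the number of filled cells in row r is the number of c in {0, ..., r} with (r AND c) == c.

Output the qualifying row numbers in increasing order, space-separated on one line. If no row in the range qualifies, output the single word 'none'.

Answer: 3 5 6 9 10

Derivation:
Row r has 2^popcount(r) filled cells, so we need popcount(r) = log2(4) = 2.
Scan r = 0..11 and keep those with exactly 2 one-bits:
r=0=0 popcount=0 -> skip
r=1=1 popcount=1 -> skip
r=2=10 popcount=1 -> skip
r=3=11 popcount=2 -> KEEP
r=4=100 popcount=1 -> skip
r=5=101 popcount=2 -> KEEP
r=6=110 popcount=2 -> KEEP
r=7=111 popcount=3 -> skip
r=8=1000 popcount=1 -> skip
r=9=1001 popcount=2 -> KEEP
r=10=1010 popcount=2 -> KEEP
r=11=1011 popcount=3 -> skip
Kept rows: 3 5 6 9 10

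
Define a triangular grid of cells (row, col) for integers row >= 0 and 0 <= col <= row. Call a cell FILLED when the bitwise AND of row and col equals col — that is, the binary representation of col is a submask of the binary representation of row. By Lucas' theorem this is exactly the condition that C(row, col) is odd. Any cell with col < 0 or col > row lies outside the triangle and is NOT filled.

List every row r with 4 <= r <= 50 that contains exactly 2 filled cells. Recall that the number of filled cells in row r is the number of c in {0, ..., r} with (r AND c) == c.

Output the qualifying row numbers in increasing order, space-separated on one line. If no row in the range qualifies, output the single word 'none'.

Row r has 2^popcount(r) filled cells, so we need popcount(r) = log2(2) = 1.
Scan r = 4..50 and keep those with exactly 1 one-bits:
r=4=100 popcount=1 -> KEEP
r=5=101 popcount=2 -> skip
r=6=110 popcount=2 -> skip
r=7=111 popcount=3 -> skip
r=8=1000 popcount=1 -> KEEP
r=9=1001 popcount=2 -> skip
r=10=1010 popcount=2 -> skip
r=11=1011 popcount=3 -> skip
r=12=1100 popcount=2 -> skip
r=13=1101 popcount=3 -> skip
r=14=1110 popcount=3 -> skip
r=15=1111 popcount=4 -> skip
r=16=10000 popcount=1 -> KEEP
r=17=10001 popcount=2 -> skip
r=18=10010 popcount=2 -> skip
r=19=10011 popcount=3 -> skip
r=20=10100 popcount=2 -> skip
r=21=10101 popcount=3 -> skip
r=22=10110 popcount=3 -> skip
r=23=10111 popcount=4 -> skip
r=24=11000 popcount=2 -> skip
r=25=11001 popcount=3 -> skip
r=26=11010 popcount=3 -> skip
r=27=11011 popcount=4 -> skip
r=28=11100 popcount=3 -> skip
r=29=11101 popcount=4 -> skip
r=30=11110 popcount=4 -> skip
r=31=11111 popcount=5 -> skip
r=32=100000 popcount=1 -> KEEP
r=33=100001 popcount=2 -> skip
r=34=100010 popcount=2 -> skip
r=35=100011 popcount=3 -> skip
r=36=100100 popcount=2 -> skip
r=37=100101 popcount=3 -> skip
r=38=100110 popcount=3 -> skip
r=39=100111 popcount=4 -> skip
r=40=101000 popcount=2 -> skip
r=41=101001 popcount=3 -> skip
r=42=101010 popcount=3 -> skip
r=43=101011 popcount=4 -> skip
r=44=101100 popcount=3 -> skip
r=45=101101 popcount=4 -> skip
r=46=101110 popcount=4 -> skip
r=47=101111 popcount=5 -> skip
r=48=110000 popcount=2 -> skip
r=49=110001 popcount=3 -> skip
r=50=110010 popcount=3 -> skip
Kept rows: 4 8 16 32

Answer: 4 8 16 32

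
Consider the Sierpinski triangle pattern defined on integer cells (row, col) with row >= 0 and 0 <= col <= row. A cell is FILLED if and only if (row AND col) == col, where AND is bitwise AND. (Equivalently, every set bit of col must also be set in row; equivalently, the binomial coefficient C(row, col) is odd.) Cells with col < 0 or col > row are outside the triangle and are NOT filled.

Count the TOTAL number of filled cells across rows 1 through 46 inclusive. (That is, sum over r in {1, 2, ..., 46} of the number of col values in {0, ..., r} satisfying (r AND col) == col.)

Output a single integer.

Answer: 372

Derivation:
r1=1 pc1: +2 =2
r2=10 pc1: +2 =4
r3=11 pc2: +4 =8
r4=100 pc1: +2 =10
r5=101 pc2: +4 =14
r6=110 pc2: +4 =18
r7=111 pc3: +8 =26
r8=1000 pc1: +2 =28
r9=1001 pc2: +4 =32
r10=1010 pc2: +4 =36
r11=1011 pc3: +8 =44
r12=1100 pc2: +4 =48
r13=1101 pc3: +8 =56
r14=1110 pc3: +8 =64
r15=1111 pc4: +16 =80
r16=10000 pc1: +2 =82
r17=10001 pc2: +4 =86
r18=10010 pc2: +4 =90
r19=10011 pc3: +8 =98
r20=10100 pc2: +4 =102
r21=10101 pc3: +8 =110
r22=10110 pc3: +8 =118
r23=10111 pc4: +16 =134
r24=11000 pc2: +4 =138
r25=11001 pc3: +8 =146
r26=11010 pc3: +8 =154
r27=11011 pc4: +16 =170
r28=11100 pc3: +8 =178
r29=11101 pc4: +16 =194
r30=11110 pc4: +16 =210
r31=11111 pc5: +32 =242
r32=100000 pc1: +2 =244
r33=100001 pc2: +4 =248
r34=100010 pc2: +4 =252
r35=100011 pc3: +8 =260
r36=100100 pc2: +4 =264
r37=100101 pc3: +8 =272
r38=100110 pc3: +8 =280
r39=100111 pc4: +16 =296
r40=101000 pc2: +4 =300
r41=101001 pc3: +8 =308
r42=101010 pc3: +8 =316
r43=101011 pc4: +16 =332
r44=101100 pc3: +8 =340
r45=101101 pc4: +16 =356
r46=101110 pc4: +16 =372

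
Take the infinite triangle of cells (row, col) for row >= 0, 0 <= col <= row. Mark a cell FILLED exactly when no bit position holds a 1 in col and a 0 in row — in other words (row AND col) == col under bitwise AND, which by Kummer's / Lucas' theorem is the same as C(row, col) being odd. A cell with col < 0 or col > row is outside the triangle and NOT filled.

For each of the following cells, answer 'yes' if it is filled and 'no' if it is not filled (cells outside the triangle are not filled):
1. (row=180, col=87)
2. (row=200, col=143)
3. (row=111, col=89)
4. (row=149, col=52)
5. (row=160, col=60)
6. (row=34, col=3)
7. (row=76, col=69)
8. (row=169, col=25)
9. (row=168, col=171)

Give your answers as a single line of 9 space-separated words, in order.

(180,87): row=0b10110100, col=0b1010111, row AND col = 0b10100 = 20; 20 != 87 -> empty
(200,143): row=0b11001000, col=0b10001111, row AND col = 0b10001000 = 136; 136 != 143 -> empty
(111,89): row=0b1101111, col=0b1011001, row AND col = 0b1001001 = 73; 73 != 89 -> empty
(149,52): row=0b10010101, col=0b110100, row AND col = 0b10100 = 20; 20 != 52 -> empty
(160,60): row=0b10100000, col=0b111100, row AND col = 0b100000 = 32; 32 != 60 -> empty
(34,3): row=0b100010, col=0b11, row AND col = 0b10 = 2; 2 != 3 -> empty
(76,69): row=0b1001100, col=0b1000101, row AND col = 0b1000100 = 68; 68 != 69 -> empty
(169,25): row=0b10101001, col=0b11001, row AND col = 0b1001 = 9; 9 != 25 -> empty
(168,171): col outside [0, 168] -> not filled

Answer: no no no no no no no no no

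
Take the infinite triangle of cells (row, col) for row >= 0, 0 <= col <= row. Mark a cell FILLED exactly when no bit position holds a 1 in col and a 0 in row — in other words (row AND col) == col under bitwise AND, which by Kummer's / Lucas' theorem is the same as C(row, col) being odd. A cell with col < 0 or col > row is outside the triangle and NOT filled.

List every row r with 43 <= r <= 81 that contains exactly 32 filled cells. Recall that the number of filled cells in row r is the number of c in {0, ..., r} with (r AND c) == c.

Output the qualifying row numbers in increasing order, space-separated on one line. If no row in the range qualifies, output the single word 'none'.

Row r has 2^popcount(r) filled cells, so we need popcount(r) = log2(32) = 5.
Scan r = 43..81 and keep those with exactly 5 one-bits:
r=43=101011 popcount=4 -> skip
r=44=101100 popcount=3 -> skip
r=45=101101 popcount=4 -> skip
r=46=101110 popcount=4 -> skip
r=47=101111 popcount=5 -> KEEP
r=48=110000 popcount=2 -> skip
r=49=110001 popcount=3 -> skip
r=50=110010 popcount=3 -> skip
r=51=110011 popcount=4 -> skip
r=52=110100 popcount=3 -> skip
r=53=110101 popcount=4 -> skip
r=54=110110 popcount=4 -> skip
r=55=110111 popcount=5 -> KEEP
r=56=111000 popcount=3 -> skip
r=57=111001 popcount=4 -> skip
r=58=111010 popcount=4 -> skip
r=59=111011 popcount=5 -> KEEP
r=60=111100 popcount=4 -> skip
r=61=111101 popcount=5 -> KEEP
r=62=111110 popcount=5 -> KEEP
r=63=111111 popcount=6 -> skip
r=64=1000000 popcount=1 -> skip
r=65=1000001 popcount=2 -> skip
r=66=1000010 popcount=2 -> skip
r=67=1000011 popcount=3 -> skip
r=68=1000100 popcount=2 -> skip
r=69=1000101 popcount=3 -> skip
r=70=1000110 popcount=3 -> skip
r=71=1000111 popcount=4 -> skip
r=72=1001000 popcount=2 -> skip
r=73=1001001 popcount=3 -> skip
r=74=1001010 popcount=3 -> skip
r=75=1001011 popcount=4 -> skip
r=76=1001100 popcount=3 -> skip
r=77=1001101 popcount=4 -> skip
r=78=1001110 popcount=4 -> skip
r=79=1001111 popcount=5 -> KEEP
r=80=1010000 popcount=2 -> skip
r=81=1010001 popcount=3 -> skip
Kept rows: 47 55 59 61 62 79

Answer: 47 55 59 61 62 79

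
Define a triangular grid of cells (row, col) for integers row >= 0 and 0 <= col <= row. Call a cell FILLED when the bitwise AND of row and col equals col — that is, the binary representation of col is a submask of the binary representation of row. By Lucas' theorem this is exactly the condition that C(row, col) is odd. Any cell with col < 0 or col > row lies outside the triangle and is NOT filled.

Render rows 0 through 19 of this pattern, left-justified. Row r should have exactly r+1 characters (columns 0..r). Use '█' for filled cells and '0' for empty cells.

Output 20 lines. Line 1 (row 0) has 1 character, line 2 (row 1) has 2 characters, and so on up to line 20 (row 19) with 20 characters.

Answer: █
██
█0█
████
█000█
██00██
█0█0█0█
████████
█0000000█
██000000██
█0█00000█0█
████0000████
█000█000█000█
██00██00██00██
█0█0█0█0█0█0█0█
████████████████
█000000000000000█
██00000000000000██
█0█0000000000000█0█
████000000000000████

Derivation:
r0=0: █
r1=1: ██
r2=10: █0█
r3=11: ████
r4=100: █000█
r5=101: ██00██
r6=110: █0█0█0█
r7=111: ████████
r8=1000: █0000000█
r9=1001: ██000000██
r10=1010: █0█00000█0█
r11=1011: ████0000████
r12=1100: █000█000█000█
r13=1101: ██00██00██00██
r14=1110: █0█0█0█0█0█0█0█
r15=1111: ████████████████
r16=10000: █000000000000000█
r17=10001: ██00000000000000██
r18=10010: █0█0000000000000█0█
r19=10011: ████000000000000████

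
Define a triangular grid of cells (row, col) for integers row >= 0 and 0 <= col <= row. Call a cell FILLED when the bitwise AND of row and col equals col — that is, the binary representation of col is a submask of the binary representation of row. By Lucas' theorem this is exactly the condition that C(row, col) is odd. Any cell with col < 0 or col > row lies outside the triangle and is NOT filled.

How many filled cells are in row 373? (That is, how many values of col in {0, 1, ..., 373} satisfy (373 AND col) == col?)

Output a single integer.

373 in binary = 101110101
popcount(373) = number of 1-bits in 101110101 = 6
A col c satisfies (373 AND c) == c iff every set bit of c is also set in 373; each of the 6 set bits of 373 can independently be on or off in c.
count = 2^6 = 64

Answer: 64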